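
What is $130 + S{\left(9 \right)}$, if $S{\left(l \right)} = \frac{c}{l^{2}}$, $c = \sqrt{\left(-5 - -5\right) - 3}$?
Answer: $130 + \frac{i \sqrt{3}}{81} \approx 130.0 + 0.021383 i$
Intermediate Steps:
$c = i \sqrt{3}$ ($c = \sqrt{\left(-5 + 5\right) - 3} = \sqrt{0 - 3} = \sqrt{-3} = i \sqrt{3} \approx 1.732 i$)
$S{\left(l \right)} = \frac{i \sqrt{3}}{l^{2}}$
$130 + S{\left(9 \right)} = 130 + \frac{i \sqrt{3}}{81}$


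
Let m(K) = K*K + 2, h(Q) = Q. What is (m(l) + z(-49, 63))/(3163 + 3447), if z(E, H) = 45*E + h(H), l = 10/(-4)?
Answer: -1707/5288 ≈ -0.32281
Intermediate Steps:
l = -5/2 (l = 10*(-¼) = -5/2 ≈ -2.5000)
m(K) = 2 + K² (m(K) = K² + 2 = 2 + K²)
z(E, H) = H + 45*E (z(E, H) = 45*E + H = H + 45*E)
(m(l) + z(-49, 63))/(3163 + 3447) = ((2 + (-5/2)²) + (63 + 45*(-49)))/(3163 + 3447) = ((2 + 25/4) + (63 - 2205))/6610 = (33/4 - 2142)*(1/6610) = -8535/4*1/6610 = -1707/5288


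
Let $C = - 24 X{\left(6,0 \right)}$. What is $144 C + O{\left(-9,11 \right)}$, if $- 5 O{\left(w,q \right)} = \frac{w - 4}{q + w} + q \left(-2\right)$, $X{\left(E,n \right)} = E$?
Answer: $- \frac{207303}{10} \approx -20730.0$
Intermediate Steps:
$O{\left(w,q \right)} = \frac{2 q}{5} - \frac{-4 + w}{5 \left(q + w\right)}$ ($O{\left(w,q \right)} = - \frac{\frac{w - 4}{q + w} + q \left(-2\right)}{5} = - \frac{\frac{-4 + w}{q + w} - 2 q}{5} = - \frac{- 2 q + \frac{-4 + w}{q + w}}{5} = \frac{2 q}{5} - \frac{-4 + w}{5 \left(q + w\right)}$)
$C = -144$ ($C = \left(-24\right) 6 = -144$)
$144 C + O{\left(-9,11 \right)} = 144 \left(-144\right) + \frac{4 - -9 + 2 \cdot 11^{2} + 2 \cdot 11 \left(-9\right)}{5 \left(11 - 9\right)} = -20736 + \frac{4 + 9 + 2 \cdot 121 - 198}{5 \cdot 2} = -20736 + \frac{1}{5} \cdot \frac{1}{2} \left(4 + 9 + 242 - 198\right) = -20736 + \frac{1}{5} \cdot \frac{1}{2} \cdot 57 = -20736 + \frac{57}{10} = - \frac{207303}{10}$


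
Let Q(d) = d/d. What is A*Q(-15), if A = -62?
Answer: -62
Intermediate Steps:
Q(d) = 1
A*Q(-15) = -62*1 = -62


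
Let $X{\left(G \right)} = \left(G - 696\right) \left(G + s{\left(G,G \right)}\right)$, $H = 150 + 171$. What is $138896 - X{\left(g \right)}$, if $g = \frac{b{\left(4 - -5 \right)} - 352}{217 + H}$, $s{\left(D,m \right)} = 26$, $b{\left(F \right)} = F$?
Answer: $\frac{45316637019}{289444} \approx 1.5656 \cdot 10^{5}$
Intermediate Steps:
$H = 321$
$g = - \frac{343}{538}$ ($g = \frac{\left(4 - -5\right) - 352}{217 + 321} = \frac{\left(4 + 5\right) - 352}{538} = \left(9 - 352\right) \frac{1}{538} = \left(-343\right) \frac{1}{538} = - \frac{343}{538} \approx -0.63755$)
$X{\left(G \right)} = \left(-696 + G\right) \left(26 + G\right)$ ($X{\left(G \right)} = \left(G - 696\right) \left(G + 26\right) = \left(-696 + G\right) \left(26 + G\right)$)
$138896 - X{\left(g \right)} = 138896 - \left(-18096 + \left(- \frac{343}{538}\right)^{2} - - \frac{114905}{269}\right) = 138896 - \left(-18096 + \frac{117649}{289444} + \frac{114905}{269}\right) = 138896 - - \frac{5114023195}{289444} = 138896 + \frac{5114023195}{289444} = \frac{45316637019}{289444}$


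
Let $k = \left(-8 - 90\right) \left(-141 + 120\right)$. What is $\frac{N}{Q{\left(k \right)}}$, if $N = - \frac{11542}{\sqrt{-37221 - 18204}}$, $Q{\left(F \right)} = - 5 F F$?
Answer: $- \frac{5771 i \sqrt{2217}}{117372524850} \approx - 2.3151 \cdot 10^{-6} i$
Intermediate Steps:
$k = 2058$ ($k = \left(-98\right) \left(-21\right) = 2058$)
$Q{\left(F \right)} = - 5 F^{2}$
$N = \frac{11542 i \sqrt{2217}}{11085}$ ($N = - \frac{11542}{\sqrt{-55425}} = - \frac{11542}{5 i \sqrt{2217}} = - 11542 \left(- \frac{i \sqrt{2217}}{11085}\right) = \frac{11542 i \sqrt{2217}}{11085} \approx 49.026 i$)
$\frac{N}{Q{\left(k \right)}} = \frac{\frac{11542}{11085} i \sqrt{2217}}{\left(-5\right) 2058^{2}} = \frac{\frac{11542}{11085} i \sqrt{2217}}{\left(-5\right) 4235364} = \frac{\frac{11542}{11085} i \sqrt{2217}}{-21176820} = \frac{11542 i \sqrt{2217}}{11085} \left(- \frac{1}{21176820}\right) = - \frac{5771 i \sqrt{2217}}{117372524850}$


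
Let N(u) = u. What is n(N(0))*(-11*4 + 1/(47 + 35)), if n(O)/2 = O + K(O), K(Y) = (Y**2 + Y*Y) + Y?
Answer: 0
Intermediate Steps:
K(Y) = Y + 2*Y**2 (K(Y) = (Y**2 + Y**2) + Y = 2*Y**2 + Y = Y + 2*Y**2)
n(O) = 2*O + 2*O*(1 + 2*O) (n(O) = 2*(O + O*(1 + 2*O)) = 2*O + 2*O*(1 + 2*O))
n(N(0))*(-11*4 + 1/(47 + 35)) = (4*0*(1 + 0))*(-11*4 + 1/(47 + 35)) = (4*0*1)*(-44 + 1/82) = 0*(-44 + 1/82) = 0*(-3607/82) = 0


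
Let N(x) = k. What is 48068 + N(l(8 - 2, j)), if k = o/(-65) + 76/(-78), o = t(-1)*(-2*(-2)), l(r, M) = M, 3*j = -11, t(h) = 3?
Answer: 9373034/195 ≈ 48067.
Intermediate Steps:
j = -11/3 (j = (⅓)*(-11) = -11/3 ≈ -3.6667)
o = 12 (o = 3*(-2*(-2)) = 3*4 = 12)
k = -226/195 (k = 12/(-65) + 76/(-78) = 12*(-1/65) + 76*(-1/78) = -12/65 - 38/39 = -226/195 ≈ -1.1590)
N(x) = -226/195
48068 + N(l(8 - 2, j)) = 48068 - 226/195 = 9373034/195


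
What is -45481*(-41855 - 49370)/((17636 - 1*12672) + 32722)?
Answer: 4149004225/37686 ≈ 1.1009e+5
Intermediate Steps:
-45481*(-41855 - 49370)/((17636 - 1*12672) + 32722) = -45481*(-91225/((17636 - 12672) + 32722)) = -45481*(-91225/(4964 + 32722)) = -45481/(37686*(-1/91225)) = -45481/(-37686/91225) = -45481*(-91225/37686) = 4149004225/37686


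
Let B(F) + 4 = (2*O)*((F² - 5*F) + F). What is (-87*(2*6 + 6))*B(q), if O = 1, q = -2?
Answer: -31320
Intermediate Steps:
B(F) = -4 - 8*F + 2*F² (B(F) = -4 + (2*1)*((F² - 5*F) + F) = -4 + 2*(F² - 4*F) = -4 + (-8*F + 2*F²) = -4 - 8*F + 2*F²)
(-87*(2*6 + 6))*B(q) = (-87*(2*6 + 6))*(-4 - 8*(-2) + 2*(-2)²) = (-87*(12 + 6))*(-4 + 16 + 2*4) = (-87*18)*(-4 + 16 + 8) = -1566*20 = -31320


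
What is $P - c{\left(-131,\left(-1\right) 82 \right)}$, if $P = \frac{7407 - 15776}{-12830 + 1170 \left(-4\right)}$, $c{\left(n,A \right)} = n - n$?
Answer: $\frac{8369}{17510} \approx 0.47796$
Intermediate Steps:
$c{\left(n,A \right)} = 0$
$P = \frac{8369}{17510}$ ($P = - \frac{8369}{-12830 - 4680} = - \frac{8369}{-17510} = \left(-8369\right) \left(- \frac{1}{17510}\right) = \frac{8369}{17510} \approx 0.47796$)
$P - c{\left(-131,\left(-1\right) 82 \right)} = \frac{8369}{17510} - 0 = \frac{8369}{17510} + 0 = \frac{8369}{17510}$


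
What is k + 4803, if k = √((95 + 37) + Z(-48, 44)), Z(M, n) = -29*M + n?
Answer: 4803 + 28*√2 ≈ 4842.6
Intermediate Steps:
Z(M, n) = n - 29*M
k = 28*√2 (k = √((95 + 37) + (44 - 29*(-48))) = √(132 + (44 + 1392)) = √(132 + 1436) = √1568 = 28*√2 ≈ 39.598)
k + 4803 = 28*√2 + 4803 = 4803 + 28*√2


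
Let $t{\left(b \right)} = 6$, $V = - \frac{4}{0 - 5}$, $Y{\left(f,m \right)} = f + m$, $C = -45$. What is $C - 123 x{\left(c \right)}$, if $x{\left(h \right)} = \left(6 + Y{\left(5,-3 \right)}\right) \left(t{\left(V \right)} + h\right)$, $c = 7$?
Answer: $-12837$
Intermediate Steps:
$V = \frac{4}{5}$ ($V = - \frac{4}{0 - 5} = - \frac{4}{-5} = \left(-4\right) \left(- \frac{1}{5}\right) = \frac{4}{5} \approx 0.8$)
$x{\left(h \right)} = 48 + 8 h$ ($x{\left(h \right)} = \left(6 + \left(5 - 3\right)\right) \left(6 + h\right) = \left(6 + 2\right) \left(6 + h\right) = 8 \left(6 + h\right) = 48 + 8 h$)
$C - 123 x{\left(c \right)} = -45 - 123 \left(48 + 8 \cdot 7\right) = -45 - 123 \left(48 + 56\right) = -45 - 12792 = -12837$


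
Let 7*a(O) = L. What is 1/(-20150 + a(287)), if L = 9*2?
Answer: -7/141032 ≈ -4.9634e-5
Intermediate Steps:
L = 18
a(O) = 18/7 (a(O) = (1/7)*18 = 18/7)
1/(-20150 + a(287)) = 1/(-20150 + 18/7) = 1/(-141032/7) = -7/141032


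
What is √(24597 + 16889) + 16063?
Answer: 16063 + √41486 ≈ 16267.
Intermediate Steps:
√(24597 + 16889) + 16063 = √41486 + 16063 = 16063 + √41486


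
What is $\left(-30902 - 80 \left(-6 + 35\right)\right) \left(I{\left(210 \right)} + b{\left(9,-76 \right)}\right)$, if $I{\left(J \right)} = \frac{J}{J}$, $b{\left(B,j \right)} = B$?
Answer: $-332220$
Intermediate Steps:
$I{\left(J \right)} = 1$
$\left(-30902 - 80 \left(-6 + 35\right)\right) \left(I{\left(210 \right)} + b{\left(9,-76 \right)}\right) = \left(-30902 - 80 \left(-6 + 35\right)\right) \left(1 + 9\right) = \left(-30902 - 2320\right) 10 = \left(-33222\right) 10 = -332220$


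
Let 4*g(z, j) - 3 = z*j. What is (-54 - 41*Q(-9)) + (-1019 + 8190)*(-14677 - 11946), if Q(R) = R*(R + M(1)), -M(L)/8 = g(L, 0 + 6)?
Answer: -190923550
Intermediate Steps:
g(z, j) = 3/4 + j*z/4 (g(z, j) = 3/4 + (z*j)/4 = 3/4 + (j*z)/4 = 3/4 + j*z/4)
M(L) = -6 - 12*L (M(L) = -8*(3/4 + (0 + 6)*L/4) = -8*(3/4 + (1/4)*6*L) = -8*(3/4 + 3*L/2) = -6 - 12*L)
Q(R) = R*(-18 + R) (Q(R) = R*(R + (-6 - 12*1)) = R*(R + (-6 - 12)) = R*(R - 18) = R*(-18 + R))
(-54 - 41*Q(-9)) + (-1019 + 8190)*(-14677 - 11946) = (-54 - (-369)*(-18 - 9)) + (-1019 + 8190)*(-14677 - 11946) = (-54 - (-369)*(-27)) + 7171*(-26623) = (-54 - 41*243) - 190913533 = (-54 - 9963) - 190913533 = -10017 - 190913533 = -190923550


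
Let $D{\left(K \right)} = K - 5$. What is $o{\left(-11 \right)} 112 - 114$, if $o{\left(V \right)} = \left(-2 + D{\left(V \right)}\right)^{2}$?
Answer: $36174$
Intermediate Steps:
$D{\left(K \right)} = -5 + K$ ($D{\left(K \right)} = K - 5 = -5 + K$)
$o{\left(V \right)} = \left(-7 + V\right)^{2}$ ($o{\left(V \right)} = \left(-2 + \left(-5 + V\right)\right)^{2} = \left(-7 + V\right)^{2}$)
$o{\left(-11 \right)} 112 - 114 = \left(-7 - 11\right)^{2} \cdot 112 - 114 = \left(-18\right)^{2} \cdot 112 - 114 = 324 \cdot 112 - 114 = 36288 - 114 = 36174$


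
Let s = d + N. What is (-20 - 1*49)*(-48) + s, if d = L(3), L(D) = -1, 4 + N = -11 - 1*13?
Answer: 3283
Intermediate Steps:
N = -28 (N = -4 + (-11 - 1*13) = -4 + (-11 - 13) = -4 - 24 = -28)
d = -1
s = -29 (s = -1 - 28 = -29)
(-20 - 1*49)*(-48) + s = (-20 - 1*49)*(-48) - 29 = (-20 - 49)*(-48) - 29 = -69*(-48) - 29 = 3312 - 29 = 3283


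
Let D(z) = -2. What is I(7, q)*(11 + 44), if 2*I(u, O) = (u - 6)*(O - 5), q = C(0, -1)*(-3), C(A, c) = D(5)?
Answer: 55/2 ≈ 27.500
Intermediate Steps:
C(A, c) = -2
q = 6 (q = -2*(-3) = 6)
I(u, O) = (-6 + u)*(-5 + O)/2 (I(u, O) = ((u - 6)*(O - 5))/2 = ((-6 + u)*(-5 + O))/2 = (-6 + u)*(-5 + O)/2)
I(7, q)*(11 + 44) = (15 - 3*6 - 5/2*7 + (1/2)*6*7)*(11 + 44) = (15 - 18 - 35/2 + 21)*55 = (1/2)*55 = 55/2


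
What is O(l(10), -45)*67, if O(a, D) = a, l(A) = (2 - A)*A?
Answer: -5360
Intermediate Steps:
l(A) = A*(2 - A)
O(l(10), -45)*67 = (10*(2 - 1*10))*67 = (10*(2 - 10))*67 = (10*(-8))*67 = -80*67 = -5360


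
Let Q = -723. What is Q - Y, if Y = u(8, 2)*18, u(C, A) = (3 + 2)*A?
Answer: -903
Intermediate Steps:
u(C, A) = 5*A
Y = 180 (Y = (5*2)*18 = 10*18 = 180)
Q - Y = -723 - 1*180 = -723 - 180 = -903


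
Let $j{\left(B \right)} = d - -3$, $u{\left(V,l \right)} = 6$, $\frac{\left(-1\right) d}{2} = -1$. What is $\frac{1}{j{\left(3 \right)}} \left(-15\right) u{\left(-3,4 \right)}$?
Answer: $-18$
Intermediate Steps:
$d = 2$ ($d = \left(-2\right) \left(-1\right) = 2$)
$j{\left(B \right)} = 5$ ($j{\left(B \right)} = 2 - -3 = 2 + 3 = 5$)
$\frac{1}{j{\left(3 \right)}} \left(-15\right) u{\left(-3,4 \right)} = \frac{1}{5} \left(-15\right) 6 = \left(-3\right) 6 = -18$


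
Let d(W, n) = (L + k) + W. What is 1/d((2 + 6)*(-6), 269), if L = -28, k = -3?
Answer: -1/79 ≈ -0.012658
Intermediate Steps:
d(W, n) = -31 + W (d(W, n) = (-28 - 3) + W = -31 + W)
1/d((2 + 6)*(-6), 269) = 1/(-31 + (2 + 6)*(-6)) = 1/(-31 + 8*(-6)) = 1/(-31 - 48) = 1/(-79) = -1/79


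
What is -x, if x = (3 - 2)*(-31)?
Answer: 31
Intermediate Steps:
x = -31 (x = 1*(-31) = -31)
-x = -1*(-31) = 31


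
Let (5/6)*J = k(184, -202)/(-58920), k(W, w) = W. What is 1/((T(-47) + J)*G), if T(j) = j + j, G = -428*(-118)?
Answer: -12275/58276363584 ≈ -2.1063e-7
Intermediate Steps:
G = 50504
J = -46/12275 (J = 6*(184/(-58920))/5 = 6*(184*(-1/58920))/5 = (6/5)*(-23/7365) = -46/12275 ≈ -0.0037475)
T(j) = 2*j
1/((T(-47) + J)*G) = 1/((2*(-47) - 46/12275)*50504) = (1/50504)/(-94 - 46/12275) = (1/50504)/(-1153896/12275) = -12275/1153896*1/50504 = -12275/58276363584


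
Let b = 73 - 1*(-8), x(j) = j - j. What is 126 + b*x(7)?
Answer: 126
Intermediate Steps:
x(j) = 0
b = 81 (b = 73 + 8 = 81)
126 + b*x(7) = 126 + 81*0 = 126 + 0 = 126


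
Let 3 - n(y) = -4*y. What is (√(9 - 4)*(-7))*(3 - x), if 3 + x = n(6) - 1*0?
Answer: 147*√5 ≈ 328.70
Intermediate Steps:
n(y) = 3 + 4*y (n(y) = 3 - (-4)*y = 3 + 4*y)
x = 24 (x = -3 + ((3 + 4*6) - 1*0) = -3 + ((3 + 24) + 0) = -3 + (27 + 0) = -3 + 27 = 24)
(√(9 - 4)*(-7))*(3 - x) = (√(9 - 4)*(-7))*(3 - 1*24) = (√5*(-7))*(3 - 24) = -7*√5*(-21) = 147*√5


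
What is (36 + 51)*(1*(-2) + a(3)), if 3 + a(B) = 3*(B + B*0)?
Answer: 348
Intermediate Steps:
a(B) = -3 + 3*B (a(B) = -3 + 3*(B + B*0) = -3 + 3*(B + 0) = -3 + 3*B)
(36 + 51)*(1*(-2) + a(3)) = (36 + 51)*(1*(-2) + (-3 + 3*3)) = 87*(-2 + (-3 + 9)) = 87*(-2 + 6) = 87*4 = 348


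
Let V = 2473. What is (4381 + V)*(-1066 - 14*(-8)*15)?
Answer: 4208356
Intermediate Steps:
(4381 + V)*(-1066 - 14*(-8)*15) = (4381 + 2473)*(-1066 - 14*(-8)*15) = 6854*(-1066 + 112*15) = 6854*(-1066 + 1680) = 6854*614 = 4208356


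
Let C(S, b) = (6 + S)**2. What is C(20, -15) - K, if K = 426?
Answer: 250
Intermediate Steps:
C(20, -15) - K = (6 + 20)**2 - 1*426 = 26**2 - 426 = 676 - 426 = 250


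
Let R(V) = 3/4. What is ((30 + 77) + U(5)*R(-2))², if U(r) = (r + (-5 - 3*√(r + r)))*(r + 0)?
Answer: 101717/8 - 4815*√10/2 ≈ 5101.4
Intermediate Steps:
R(V) = ¾ (R(V) = 3*(¼) = ¾)
U(r) = r*(-5 + r - 3*√2*√r) (U(r) = (r + (-5 - 3*√2*√r))*r = (-5 + r - 3*√2*√r)*r = r*(-5 + r - 3*√2*√r))
((30 + 77) + U(5)*R(-2))² = ((30 + 77) + (5² - 5*5 - 3*√2*5^(3/2))*(¾))² = (107 + (25 - 25 - 3*√2*5*√5)*(¾))² = (107 + (25 - 25 - 15*√10)*(¾))² = (107 - 15*√10*(¾))² = (107 - 45*√10/4)²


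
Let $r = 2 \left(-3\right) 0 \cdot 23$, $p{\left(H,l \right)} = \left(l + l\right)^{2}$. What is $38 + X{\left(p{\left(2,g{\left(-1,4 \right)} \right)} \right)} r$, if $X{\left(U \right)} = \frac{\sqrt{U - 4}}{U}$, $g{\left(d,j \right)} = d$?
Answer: $38$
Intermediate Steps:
$p{\left(H,l \right)} = 4 l^{2}$ ($p{\left(H,l \right)} = \left(2 l\right)^{2} = 4 l^{2}$)
$X{\left(U \right)} = \frac{\sqrt{-4 + U}}{U}$
$r = 0$ ($r = \left(-6\right) 0 \cdot 23 = 0 \cdot 23 = 0$)
$38 + X{\left(p{\left(2,g{\left(-1,4 \right)} \right)} \right)} r = 38 + \frac{\sqrt{-4 + 4 \left(-1\right)^{2}}}{4 \left(-1\right)^{2}} \cdot 0 = 38 + \frac{\sqrt{-4 + 4 \cdot 1}}{4 \cdot 1} \cdot 0 = 38 + \frac{\sqrt{-4 + 4}}{4} \cdot 0 = 38 + \frac{\sqrt{0}}{4} \cdot 0 = 38 + \frac{1}{4} \cdot 0 \cdot 0 = 38 + 0 \cdot 0 = 38 + 0 = 38$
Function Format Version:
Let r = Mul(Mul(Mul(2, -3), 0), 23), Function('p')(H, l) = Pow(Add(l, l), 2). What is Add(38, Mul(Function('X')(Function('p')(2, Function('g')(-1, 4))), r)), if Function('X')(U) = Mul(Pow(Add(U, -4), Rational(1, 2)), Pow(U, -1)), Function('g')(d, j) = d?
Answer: 38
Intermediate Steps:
Function('p')(H, l) = Mul(4, Pow(l, 2)) (Function('p')(H, l) = Pow(Mul(2, l), 2) = Mul(4, Pow(l, 2)))
Function('X')(U) = Mul(Pow(U, -1), Pow(Add(-4, U), Rational(1, 2))) (Function('X')(U) = Mul(Pow(Add(-4, U), Rational(1, 2)), Pow(U, -1)) = Mul(Pow(U, -1), Pow(Add(-4, U), Rational(1, 2))))
r = 0 (r = Mul(Mul(-6, 0), 23) = Mul(0, 23) = 0)
Add(38, Mul(Function('X')(Function('p')(2, Function('g')(-1, 4))), r)) = Add(38, Mul(Mul(Pow(Mul(4, Pow(-1, 2)), -1), Pow(Add(-4, Mul(4, Pow(-1, 2))), Rational(1, 2))), 0)) = Add(38, Mul(Mul(Pow(Mul(4, 1), -1), Pow(Add(-4, Mul(4, 1)), Rational(1, 2))), 0)) = Add(38, Mul(Mul(Pow(4, -1), Pow(Add(-4, 4), Rational(1, 2))), 0)) = Add(38, Mul(Mul(Rational(1, 4), Pow(0, Rational(1, 2))), 0)) = Add(38, Mul(Mul(Rational(1, 4), 0), 0)) = Add(38, Mul(0, 0)) = Add(38, 0) = 38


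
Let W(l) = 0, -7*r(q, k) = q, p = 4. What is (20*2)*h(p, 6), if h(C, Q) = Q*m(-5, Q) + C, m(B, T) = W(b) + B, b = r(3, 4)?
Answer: -1040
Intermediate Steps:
r(q, k) = -q/7
b = -3/7 (b = -⅐*3 = -3/7 ≈ -0.42857)
m(B, T) = B (m(B, T) = 0 + B = B)
h(C, Q) = C - 5*Q (h(C, Q) = Q*(-5) + C = -5*Q + C = C - 5*Q)
(20*2)*h(p, 6) = (20*2)*(4 - 5*6) = 40*(4 - 30) = 40*(-26) = -1040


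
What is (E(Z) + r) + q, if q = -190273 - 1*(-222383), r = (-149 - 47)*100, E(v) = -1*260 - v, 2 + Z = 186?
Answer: 12066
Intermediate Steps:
Z = 184 (Z = -2 + 186 = 184)
E(v) = -260 - v
r = -19600 (r = -196*100 = -19600)
q = 32110 (q = -190273 + 222383 = 32110)
(E(Z) + r) + q = ((-260 - 1*184) - 19600) + 32110 = ((-260 - 184) - 19600) + 32110 = (-444 - 19600) + 32110 = -20044 + 32110 = 12066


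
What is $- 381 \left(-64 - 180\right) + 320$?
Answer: $93284$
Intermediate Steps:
$- 381 \left(-64 - 180\right) + 320 = \left(-381\right) \left(-244\right) + 320 = 92964 + 320 = 93284$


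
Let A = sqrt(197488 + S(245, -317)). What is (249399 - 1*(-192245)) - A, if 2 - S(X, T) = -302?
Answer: 441644 - 4*sqrt(12362) ≈ 4.4120e+5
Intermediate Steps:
S(X, T) = 304 (S(X, T) = 2 - 1*(-302) = 2 + 302 = 304)
A = 4*sqrt(12362) (A = sqrt(197488 + 304) = sqrt(197792) = 4*sqrt(12362) ≈ 444.74)
(249399 - 1*(-192245)) - A = (249399 - 1*(-192245)) - 4*sqrt(12362) = (249399 + 192245) - 4*sqrt(12362) = 441644 - 4*sqrt(12362)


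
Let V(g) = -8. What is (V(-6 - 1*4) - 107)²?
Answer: 13225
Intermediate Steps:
(V(-6 - 1*4) - 107)² = (-8 - 107)² = (-115)² = 13225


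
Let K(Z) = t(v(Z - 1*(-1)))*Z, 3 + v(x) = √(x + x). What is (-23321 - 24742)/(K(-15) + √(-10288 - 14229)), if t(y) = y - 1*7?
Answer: 48063*I/(√24517 - 150*I - 30*√7) ≈ -253.31 + 130.38*I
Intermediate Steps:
v(x) = -3 + √2*√x (v(x) = -3 + √(x + x) = -3 + √(2*x) = -3 + √2*√x)
t(y) = -7 + y (t(y) = y - 7 = -7 + y)
K(Z) = Z*(-10 + √2*√(1 + Z)) (K(Z) = (-7 + (-3 + √2*√(Z - 1*(-1))))*Z = (-7 + (-3 + √2*√(Z + 1)))*Z = (-7 + (-3 + √2*√(1 + Z)))*Z = (-10 + √2*√(1 + Z))*Z = Z*(-10 + √2*√(1 + Z)))
(-23321 - 24742)/(K(-15) + √(-10288 - 14229)) = (-23321 - 24742)/(-15*(-10 + √(2 + 2*(-15))) + √(-10288 - 14229)) = -48063/(-15*(-10 + √(2 - 30)) + √(-24517)) = -48063/(-15*(-10 + √(-28)) + I*√24517) = -48063/(-15*(-10 + 2*I*√7) + I*√24517) = -48063/((150 - 30*I*√7) + I*√24517) = -48063/(150 + I*√24517 - 30*I*√7)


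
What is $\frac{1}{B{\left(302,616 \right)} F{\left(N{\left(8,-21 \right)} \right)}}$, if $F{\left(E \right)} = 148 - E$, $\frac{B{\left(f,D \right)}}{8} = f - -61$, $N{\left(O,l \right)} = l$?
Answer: $\frac{1}{490776} \approx 2.0376 \cdot 10^{-6}$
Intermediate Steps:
$B{\left(f,D \right)} = 488 + 8 f$ ($B{\left(f,D \right)} = 8 \left(f - -61\right) = 8 \left(f + 61\right) = 8 \left(61 + f\right) = 488 + 8 f$)
$\frac{1}{B{\left(302,616 \right)} F{\left(N{\left(8,-21 \right)} \right)}} = \frac{1}{\left(488 + 8 \cdot 302\right) \left(148 - -21\right)} = \frac{1}{\left(488 + 2416\right) \left(148 + 21\right)} = \frac{1}{2904 \cdot 169} = \frac{1}{2904} \cdot \frac{1}{169} = \frac{1}{490776}$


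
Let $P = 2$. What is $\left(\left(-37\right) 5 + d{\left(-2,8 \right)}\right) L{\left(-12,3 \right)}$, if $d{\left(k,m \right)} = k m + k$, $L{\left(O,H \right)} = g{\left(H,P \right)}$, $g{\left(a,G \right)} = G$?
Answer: $-406$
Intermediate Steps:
$L{\left(O,H \right)} = 2$
$d{\left(k,m \right)} = k + k m$
$\left(\left(-37\right) 5 + d{\left(-2,8 \right)}\right) L{\left(-12,3 \right)} = \left(\left(-37\right) 5 - 2 \left(1 + 8\right)\right) 2 = \left(-185 - 18\right) 2 = \left(-203\right) 2 = -406$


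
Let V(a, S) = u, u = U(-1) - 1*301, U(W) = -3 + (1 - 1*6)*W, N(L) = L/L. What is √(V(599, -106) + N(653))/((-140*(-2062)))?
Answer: I*√298/288680 ≈ 5.9799e-5*I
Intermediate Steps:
N(L) = 1
U(W) = -3 - 5*W (U(W) = -3 + (1 - 6)*W = -3 - 5*W)
u = -299 (u = (-3 - 5*(-1)) - 1*301 = (-3 + 5) - 301 = 2 - 301 = -299)
V(a, S) = -299
√(V(599, -106) + N(653))/((-140*(-2062))) = √(-299 + 1)/((-140*(-2062))) = √(-298)/288680 = (I*√298)*(1/288680) = I*√298/288680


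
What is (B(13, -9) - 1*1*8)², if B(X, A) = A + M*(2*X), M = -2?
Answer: 4761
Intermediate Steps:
B(X, A) = A - 4*X
(B(13, -9) - 1*1*8)² = ((-9 - 4*13) - 1*1*8)² = ((-9 - 52) - 1*8)² = (-61 - 8)² = (-69)² = 4761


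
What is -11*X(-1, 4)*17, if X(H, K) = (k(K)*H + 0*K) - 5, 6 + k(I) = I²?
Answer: 2805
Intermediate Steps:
k(I) = -6 + I²
X(H, K) = -5 + H*(-6 + K²) (X(H, K) = ((-6 + K²)*H + 0*K) - 5 = (H*(-6 + K²) + 0) - 5 = H*(-6 + K²) - 5 = -5 + H*(-6 + K²))
-11*X(-1, 4)*17 = -11*(-5 - (-6 + 4²))*17 = -11*(-5 - (-6 + 16))*17 = -11*(-5 - 1*10)*17 = -11*(-5 - 10)*17 = -11*(-15)*17 = 165*17 = 2805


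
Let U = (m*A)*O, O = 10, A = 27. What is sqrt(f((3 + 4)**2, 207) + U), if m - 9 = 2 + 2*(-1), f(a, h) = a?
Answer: sqrt(2479) ≈ 49.790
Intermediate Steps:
m = 9 (m = 9 + (2 + 2*(-1)) = 9 + (2 - 2) = 9 + 0 = 9)
U = 2430 (U = (9*27)*10 = 243*10 = 2430)
sqrt(f((3 + 4)**2, 207) + U) = sqrt((3 + 4)**2 + 2430) = sqrt(7**2 + 2430) = sqrt(49 + 2430) = sqrt(2479)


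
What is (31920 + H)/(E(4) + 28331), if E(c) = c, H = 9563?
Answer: 41483/28335 ≈ 1.4640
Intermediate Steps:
(31920 + H)/(E(4) + 28331) = (31920 + 9563)/(4 + 28331) = 41483/28335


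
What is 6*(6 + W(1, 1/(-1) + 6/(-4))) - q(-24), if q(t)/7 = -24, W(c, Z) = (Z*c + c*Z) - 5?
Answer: 144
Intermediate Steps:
W(c, Z) = -5 + 2*Z*c (W(c, Z) = (Z*c + Z*c) - 5 = 2*Z*c - 5 = -5 + 2*Z*c)
q(t) = -168 (q(t) = 7*(-24) = -168)
6*(6 + W(1, 1/(-1) + 6/(-4))) - q(-24) = 6*(6 + (-5 + 2*(1/(-1) + 6/(-4))*1)) - 1*(-168) = 6*(6 + (-5 + 2*(1*(-1) + 6*(-¼))*1)) + 168 = 6*(6 + (-5 + 2*(-1 - 3/2)*1)) + 168 = 6*(6 + (-5 + 2*(-5/2)*1)) + 168 = 6*(6 + (-5 - 5)) + 168 = 6*(6 - 10) + 168 = 6*(-4) + 168 = -24 + 168 = 144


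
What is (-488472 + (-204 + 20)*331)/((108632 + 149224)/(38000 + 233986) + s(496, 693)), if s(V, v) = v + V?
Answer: -24903763456/53941535 ≈ -461.68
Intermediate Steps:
s(V, v) = V + v
(-488472 + (-204 + 20)*331)/((108632 + 149224)/(38000 + 233986) + s(496, 693)) = (-488472 + (-204 + 20)*331)/((108632 + 149224)/(38000 + 233986) + (496 + 693)) = (-488472 - 184*331)/(257856/271986 + 1189) = (-488472 - 60904)/(257856*(1/271986) + 1189) = -549376/(42976/45331 + 1189) = -549376/53941535/45331 = -549376*45331/53941535 = -24903763456/53941535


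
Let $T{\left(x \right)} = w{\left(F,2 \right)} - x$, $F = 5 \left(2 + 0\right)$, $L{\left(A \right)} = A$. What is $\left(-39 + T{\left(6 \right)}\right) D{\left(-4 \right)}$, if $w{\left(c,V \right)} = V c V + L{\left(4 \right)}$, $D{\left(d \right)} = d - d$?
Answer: $0$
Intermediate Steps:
$D{\left(d \right)} = 0$
$F = 10$ ($F = 5 \cdot 2 = 10$)
$w{\left(c,V \right)} = 4 + c V^{2}$ ($w{\left(c,V \right)} = V c V + 4 = c V^{2} + 4 = 4 + c V^{2}$)
$T{\left(x \right)} = 44 - x$ ($T{\left(x \right)} = \left(4 + 10 \cdot 2^{2}\right) - x = \left(4 + 10 \cdot 4\right) - x = \left(4 + 40\right) - x = 44 - x$)
$\left(-39 + T{\left(6 \right)}\right) D{\left(-4 \right)} = \left(-39 + \left(44 - 6\right)\right) 0 = \left(-39 + 38\right) 0 = \left(-1\right) 0 = 0$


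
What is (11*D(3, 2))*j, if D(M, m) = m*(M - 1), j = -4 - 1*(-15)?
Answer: 484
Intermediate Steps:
j = 11 (j = -4 + 15 = 11)
D(M, m) = m*(-1 + M)
(11*D(3, 2))*j = (11*(2*(-1 + 3)))*11 = (11*(2*2))*11 = (11*4)*11 = 44*11 = 484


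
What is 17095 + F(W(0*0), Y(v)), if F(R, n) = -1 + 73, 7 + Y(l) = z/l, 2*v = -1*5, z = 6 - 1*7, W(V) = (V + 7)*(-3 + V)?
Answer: 17167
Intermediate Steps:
W(V) = (-3 + V)*(7 + V) (W(V) = (7 + V)*(-3 + V) = (-3 + V)*(7 + V))
z = -1 (z = 6 - 7 = -1)
v = -5/2 (v = (-1*5)/2 = (1/2)*(-5) = -5/2 ≈ -2.5000)
Y(l) = -7 - 1/l
F(R, n) = 72
17095 + F(W(0*0), Y(v)) = 17095 + 72 = 17167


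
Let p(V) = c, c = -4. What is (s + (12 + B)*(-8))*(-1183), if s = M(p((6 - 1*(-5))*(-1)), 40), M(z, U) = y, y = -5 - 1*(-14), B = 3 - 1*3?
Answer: 102921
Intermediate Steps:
B = 0 (B = 3 - 3 = 0)
y = 9 (y = -5 + 14 = 9)
p(V) = -4
M(z, U) = 9
s = 9
(s + (12 + B)*(-8))*(-1183) = (9 + (12 + 0)*(-8))*(-1183) = (9 + 12*(-8))*(-1183) = (9 - 96)*(-1183) = -87*(-1183) = 102921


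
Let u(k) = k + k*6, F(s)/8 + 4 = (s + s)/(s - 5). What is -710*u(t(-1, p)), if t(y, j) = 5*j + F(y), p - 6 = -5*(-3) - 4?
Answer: -829990/3 ≈ -2.7666e+5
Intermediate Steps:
F(s) = -32 + 16*s/(-5 + s) (F(s) = -32 + 8*((s + s)/(s - 5)) = -32 + 8*((2*s)/(-5 + s)) = -32 + 8*(2*s/(-5 + s)) = -32 + 16*s/(-5 + s))
p = 17 (p = 6 + (-5*(-3) - 4) = 6 + (15 - 4) = 6 + 11 = 17)
t(y, j) = 5*j + 16*(10 - y)/(-5 + y)
u(k) = 7*k (u(k) = k + 6*k = 7*k)
-710*u(t(-1, p)) = -4970*(160 - 16*(-1) + 5*17*(-5 - 1))/(-5 - 1) = -4970*(160 + 16 + 5*17*(-6))/(-6) = -4970*(-(160 + 16 - 510)/6) = -4970*(-⅙*(-334)) = -4970*167/3 = -710*1169/3 = -829990/3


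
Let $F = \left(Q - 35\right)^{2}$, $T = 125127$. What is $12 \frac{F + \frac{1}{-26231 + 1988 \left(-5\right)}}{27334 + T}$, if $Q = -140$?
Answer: $\frac{4430947496}{1838222277} \approx 2.4105$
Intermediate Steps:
$F = 30625$ ($F = \left(-140 - 35\right)^{2} = \left(-175\right)^{2} = 30625$)
$12 \frac{F + \frac{1}{-26231 + 1988 \left(-5\right)}}{27334 + T} = 12 \frac{30625 + \frac{1}{-26231 + 1988 \left(-5\right)}}{27334 + 125127} = 12 \frac{30625 + \frac{1}{-26231 - 9940}}{152461} = 12 \left(30625 + \frac{1}{-36171}\right) \frac{1}{152461} = 12 \left(30625 - \frac{1}{36171}\right) \frac{1}{152461} = 12 \cdot \frac{1107736874}{36171} \cdot \frac{1}{152461} = 12 \cdot \frac{1107736874}{5514666831} = \frac{4430947496}{1838222277}$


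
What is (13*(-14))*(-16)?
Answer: 2912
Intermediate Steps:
(13*(-14))*(-16) = -182*(-16) = 2912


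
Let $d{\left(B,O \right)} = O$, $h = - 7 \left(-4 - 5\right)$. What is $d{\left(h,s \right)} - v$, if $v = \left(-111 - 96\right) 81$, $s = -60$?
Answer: $16707$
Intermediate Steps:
$h = 63$ ($h = \left(-7\right) \left(-9\right) = 63$)
$v = -16767$ ($v = \left(-207\right) 81 = -16767$)
$d{\left(h,s \right)} - v = -60 - -16767 = -60 + 16767 = 16707$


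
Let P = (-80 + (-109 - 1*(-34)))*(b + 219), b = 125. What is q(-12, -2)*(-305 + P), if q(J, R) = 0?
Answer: 0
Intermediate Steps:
P = -53320 (P = (-80 + (-109 - 1*(-34)))*(125 + 219) = (-80 + (-109 + 34))*344 = (-80 - 75)*344 = -155*344 = -53320)
q(-12, -2)*(-305 + P) = 0*(-305 - 53320) = 0*(-53625) = 0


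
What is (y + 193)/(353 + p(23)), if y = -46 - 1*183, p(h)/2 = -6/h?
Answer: -828/8107 ≈ -0.10213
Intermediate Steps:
p(h) = -12/h (p(h) = 2*(-6/h) = -12/h)
y = -229 (y = -46 - 183 = -229)
(y + 193)/(353 + p(23)) = (-229 + 193)/(353 - 12/23) = -36/(353 - 12*1/23) = -36/(353 - 12/23) = -36/8107/23 = -36*23/8107 = -828/8107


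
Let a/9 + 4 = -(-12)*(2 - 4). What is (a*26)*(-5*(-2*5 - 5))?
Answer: -491400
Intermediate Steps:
a = -252 (a = -36 + 9*(-(-12)*(2 - 4)) = -36 + 9*(-(-12)*(-2)) = -36 + 9*(-4*6) = -36 + 9*(-24) = -36 - 216 = -252)
(a*26)*(-5*(-2*5 - 5)) = (-252*26)*(-5*(-2*5 - 5)) = -(-32760)*(-10 - 5) = -(-32760)*(-15) = -6552*75 = -491400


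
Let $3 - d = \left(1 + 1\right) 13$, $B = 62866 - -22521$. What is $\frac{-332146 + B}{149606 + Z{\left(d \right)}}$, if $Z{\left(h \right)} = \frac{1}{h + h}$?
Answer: $- \frac{11350914}{6881875} \approx -1.6494$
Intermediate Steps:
$B = 85387$ ($B = 62866 + 22521 = 85387$)
$d = -23$ ($d = 3 - \left(1 + 1\right) 13 = 3 - 2 \cdot 13 = 3 - 26 = -23$)
$Z{\left(h \right)} = \frac{1}{2 h}$
$\frac{-332146 + B}{149606 + Z{\left(d \right)}} = \frac{-332146 + 85387}{149606 + \frac{1}{2 \left(-23\right)}} = - \frac{246759}{149606 + \frac{1}{2} \left(- \frac{1}{23}\right)} = - \frac{246759}{149606 - \frac{1}{46}} = - \frac{246759}{\frac{6881875}{46}} = \left(-246759\right) \frac{46}{6881875} = - \frac{11350914}{6881875}$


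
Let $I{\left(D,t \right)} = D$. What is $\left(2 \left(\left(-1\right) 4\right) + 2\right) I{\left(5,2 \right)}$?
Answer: $-30$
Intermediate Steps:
$\left(2 \left(\left(-1\right) 4\right) + 2\right) I{\left(5,2 \right)} = \left(2 \left(\left(-1\right) 4\right) + 2\right) 5 = \left(2 \left(-4\right) + 2\right) 5 = \left(-8 + 2\right) 5 = \left(-6\right) 5 = -30$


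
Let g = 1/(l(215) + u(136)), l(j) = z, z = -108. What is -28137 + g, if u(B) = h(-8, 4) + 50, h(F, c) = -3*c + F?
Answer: -2194687/78 ≈ -28137.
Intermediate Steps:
h(F, c) = F - 3*c
l(j) = -108
u(B) = 30 (u(B) = (-8 - 3*4) + 50 = (-8 - 12) + 50 = -20 + 50 = 30)
g = -1/78 (g = 1/(-108 + 30) = 1/(-78) = -1/78 ≈ -0.012821)
-28137 + g = -28137 - 1/78 = -2194687/78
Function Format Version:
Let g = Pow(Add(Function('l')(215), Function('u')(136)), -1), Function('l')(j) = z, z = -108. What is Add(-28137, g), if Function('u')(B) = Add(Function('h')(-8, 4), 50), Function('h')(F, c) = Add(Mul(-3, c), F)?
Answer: Rational(-2194687, 78) ≈ -28137.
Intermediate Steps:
Function('h')(F, c) = Add(F, Mul(-3, c))
Function('l')(j) = -108
Function('u')(B) = 30 (Function('u')(B) = Add(Add(-8, Mul(-3, 4)), 50) = Add(Add(-8, -12), 50) = Add(-20, 50) = 30)
g = Rational(-1, 78) (g = Pow(Add(-108, 30), -1) = Pow(-78, -1) = Rational(-1, 78) ≈ -0.012821)
Add(-28137, g) = Add(-28137, Rational(-1, 78)) = Rational(-2194687, 78)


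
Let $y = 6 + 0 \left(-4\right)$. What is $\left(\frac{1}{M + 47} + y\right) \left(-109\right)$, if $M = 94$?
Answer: $- \frac{92323}{141} \approx -654.77$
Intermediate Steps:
$y = 6$ ($y = 6 + 0 = 6$)
$\left(\frac{1}{M + 47} + y\right) \left(-109\right) = \left(\frac{1}{94 + 47} + 6\right) \left(-109\right) = \left(\frac{1}{141} + 6\right) \left(-109\right) = \frac{847}{141} \left(-109\right) = - \frac{92323}{141}$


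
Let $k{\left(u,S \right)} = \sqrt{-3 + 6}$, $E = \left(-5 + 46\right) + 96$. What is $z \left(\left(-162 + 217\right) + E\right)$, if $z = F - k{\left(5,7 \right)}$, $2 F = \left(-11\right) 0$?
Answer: $- 192 \sqrt{3} \approx -332.55$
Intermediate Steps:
$E = 137$ ($E = 41 + 96 = 137$)
$F = 0$ ($F = \frac{\left(-11\right) 0}{2} = \frac{1}{2} \cdot 0 = 0$)
$k{\left(u,S \right)} = \sqrt{3}$
$z = - \sqrt{3}$ ($z = 0 - \sqrt{3} = - \sqrt{3} \approx -1.732$)
$z \left(\left(-162 + 217\right) + E\right) = - \sqrt{3} \left(\left(-162 + 217\right) + 137\right) = - \sqrt{3} \left(55 + 137\right) = - \sqrt{3} \cdot 192 = - 192 \sqrt{3}$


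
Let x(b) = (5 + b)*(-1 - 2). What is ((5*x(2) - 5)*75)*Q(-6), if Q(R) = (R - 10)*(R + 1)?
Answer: -660000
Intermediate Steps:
x(b) = -15 - 3*b (x(b) = (5 + b)*(-3) = -15 - 3*b)
Q(R) = (1 + R)*(-10 + R) (Q(R) = (-10 + R)*(1 + R) = (1 + R)*(-10 + R))
((5*x(2) - 5)*75)*Q(-6) = ((5*(-15 - 3*2) - 5)*75)*(-10 + (-6)**2 - 9*(-6)) = ((5*(-15 - 6) - 5)*75)*(-10 + 36 + 54) = ((5*(-21) - 5)*75)*80 = ((-105 - 5)*75)*80 = -110*75*80 = -8250*80 = -660000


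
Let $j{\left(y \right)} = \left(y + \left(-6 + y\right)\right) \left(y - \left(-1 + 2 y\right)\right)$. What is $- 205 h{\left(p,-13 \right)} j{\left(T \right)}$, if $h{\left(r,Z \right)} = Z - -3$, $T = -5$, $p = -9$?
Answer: $-196800$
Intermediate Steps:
$h{\left(r,Z \right)} = 3 + Z$ ($h{\left(r,Z \right)} = Z + 3 = 3 + Z$)
$j{\left(y \right)} = \left(1 - y\right) \left(-6 + 2 y\right)$ ($j{\left(y \right)} = \left(-6 + 2 y\right) \left(y - \left(-1 + 2 y\right)\right) = \left(-6 + 2 y\right) \left(1 - y\right) = \left(1 - y\right) \left(-6 + 2 y\right)$)
$- 205 h{\left(p,-13 \right)} j{\left(T \right)} = - 205 \left(3 - 13\right) \left(-6 - 2 \left(-5\right)^{2} + 8 \left(-5\right)\right) = \left(-205\right) \left(-10\right) \left(-6 - 50 - 40\right) = 2050 \left(-6 - 50 - 40\right) = 2050 \left(-96\right) = -196800$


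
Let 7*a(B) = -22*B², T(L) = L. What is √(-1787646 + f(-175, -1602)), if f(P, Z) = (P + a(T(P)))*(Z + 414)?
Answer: √112765254 ≈ 10619.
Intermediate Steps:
a(B) = -22*B²/7 (a(B) = (-22*B²)/7 = -22*B²/7)
f(P, Z) = (414 + Z)*(P - 22*P²/7) (f(P, Z) = (P - 22*P²/7)*(Z + 414) = (P - 22*P²/7)*(414 + Z) = (414 + Z)*(P - 22*P²/7))
√(-1787646 + f(-175, -1602)) = √(-1787646 + (⅐)*(-175)*(2898 - 9108*(-175) + 7*(-1602) - 22*(-175)*(-1602))) = √(-1787646 + (⅐)*(-175)*(2898 + 1593900 - 11214 - 6167700)) = √(-1787646 + (⅐)*(-175)*(-4582116)) = √(-1787646 + 114552900) = √112765254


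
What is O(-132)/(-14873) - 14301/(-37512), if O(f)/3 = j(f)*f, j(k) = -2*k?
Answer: 459372589/61990664 ≈ 7.4104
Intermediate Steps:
O(f) = -6*f² (O(f) = 3*((-2*f)*f) = 3*(-2*f²) = -6*f²)
O(-132)/(-14873) - 14301/(-37512) = -6*(-132)²/(-14873) - 14301/(-37512) = -6*17424*(-1/14873) - 14301*(-1/37512) = -104544*(-1/14873) + 1589/4168 = 104544/14873 + 1589/4168 = 459372589/61990664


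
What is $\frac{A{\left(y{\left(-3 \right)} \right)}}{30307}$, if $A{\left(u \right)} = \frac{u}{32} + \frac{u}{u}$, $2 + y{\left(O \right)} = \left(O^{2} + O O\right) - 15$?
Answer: $\frac{33}{969824} \approx 3.4027 \cdot 10^{-5}$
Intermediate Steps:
$y{\left(O \right)} = -17 + 2 O^{2}$ ($y{\left(O \right)} = -2 - \left(15 - O^{2} - O O\right) = -2 + \left(\left(O^{2} + O^{2}\right) - 15\right) = -2 + \left(2 O^{2} - 15\right) = -2 + \left(-15 + 2 O^{2}\right) = -17 + 2 O^{2}$)
$A{\left(u \right)} = 1 + \frac{u}{32}$ ($A{\left(u \right)} = u \frac{1}{32} + 1 = \frac{u}{32} + 1 = 1 + \frac{u}{32}$)
$\frac{A{\left(y{\left(-3 \right)} \right)}}{30307} = \frac{1 + \frac{-17 + 2 \left(-3\right)^{2}}{32}}{30307} = \left(1 + \frac{-17 + 2 \cdot 9}{32}\right) \frac{1}{30307} = \left(1 + \frac{-17 + 18}{32}\right) \frac{1}{30307} = \left(1 + \frac{1}{32} \cdot 1\right) \frac{1}{30307} = \left(1 + \frac{1}{32}\right) \frac{1}{30307} = \frac{33}{32} \cdot \frac{1}{30307} = \frac{33}{969824}$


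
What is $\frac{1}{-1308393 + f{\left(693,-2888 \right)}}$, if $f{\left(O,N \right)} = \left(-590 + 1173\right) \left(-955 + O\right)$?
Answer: $- \frac{1}{1461139} \approx -6.844 \cdot 10^{-7}$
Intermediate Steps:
$f{\left(O,N \right)} = -556765 + 583 O$ ($f{\left(O,N \right)} = 583 \left(-955 + O\right) = -556765 + 583 O$)
$\frac{1}{-1308393 + f{\left(693,-2888 \right)}} = \frac{1}{-1308393 + \left(-556765 + 583 \cdot 693\right)} = \frac{1}{-1308393 + \left(-556765 + 404019\right)} = \frac{1}{-1308393 - 152746} = \frac{1}{-1461139} = - \frac{1}{1461139}$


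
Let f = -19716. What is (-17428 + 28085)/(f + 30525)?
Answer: 10657/10809 ≈ 0.98594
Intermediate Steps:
(-17428 + 28085)/(f + 30525) = (-17428 + 28085)/(-19716 + 30525) = 10657/10809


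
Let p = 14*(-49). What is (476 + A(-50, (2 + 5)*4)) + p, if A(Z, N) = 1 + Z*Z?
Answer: 2291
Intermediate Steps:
A(Z, N) = 1 + Z**2
p = -686
(476 + A(-50, (2 + 5)*4)) + p = (476 + (1 + (-50)**2)) - 686 = (476 + (1 + 2500)) - 686 = (476 + 2501) - 686 = 2977 - 686 = 2291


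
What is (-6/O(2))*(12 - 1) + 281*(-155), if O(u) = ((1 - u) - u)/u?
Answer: -43511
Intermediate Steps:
O(u) = (1 - 2*u)/u
(-6/O(2))*(12 - 1) + 281*(-155) = (-6/(-2 + 1/2))*(12 - 1) + 281*(-155) = -6/(-2 + ½)*11 - 43555 = -6/(-3/2)*11 - 43555 = -6*(-⅔)*11 - 43555 = 4*11 - 43555 = 44 - 43555 = -43511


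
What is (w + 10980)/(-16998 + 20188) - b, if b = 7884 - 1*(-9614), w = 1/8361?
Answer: -466607678039/26671590 ≈ -17495.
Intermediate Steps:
w = 1/8361 ≈ 0.00011960
b = 17498 (b = 7884 + 9614 = 17498)
(w + 10980)/(-16998 + 20188) - b = (1/8361 + 10980)/(-16998 + 20188) - 1*17498 = (91803781/8361)/3190 - 17498 = (91803781/8361)*(1/3190) - 17498 = 91803781/26671590 - 17498 = -466607678039/26671590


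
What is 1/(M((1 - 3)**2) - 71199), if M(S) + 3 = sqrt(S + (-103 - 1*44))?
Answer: -71202/5069724947 - I*sqrt(143)/5069724947 ≈ -1.4045e-5 - 2.3588e-9*I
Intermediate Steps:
M(S) = -3 + sqrt(-147 + S) (M(S) = -3 + sqrt(S + (-103 - 1*44)) = -3 + sqrt(S + (-103 - 44)) = -3 + sqrt(S - 147) = -3 + sqrt(-147 + S))
1/(M((1 - 3)**2) - 71199) = 1/((-3 + sqrt(-147 + (1 - 3)**2)) - 71199) = 1/((-3 + sqrt(-147 + (-2)**2)) - 71199) = 1/((-3 + sqrt(-147 + 4)) - 71199) = 1/((-3 + sqrt(-143)) - 71199) = 1/((-3 + I*sqrt(143)) - 71199) = 1/(-71202 + I*sqrt(143))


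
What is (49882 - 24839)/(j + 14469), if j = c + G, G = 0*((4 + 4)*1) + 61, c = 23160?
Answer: 25043/37690 ≈ 0.66445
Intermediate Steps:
G = 61 (G = 0*(8*1) + 61 = 0*8 + 61 = 0 + 61 = 61)
j = 23221 (j = 23160 + 61 = 23221)
(49882 - 24839)/(j + 14469) = (49882 - 24839)/(23221 + 14469) = 25043/37690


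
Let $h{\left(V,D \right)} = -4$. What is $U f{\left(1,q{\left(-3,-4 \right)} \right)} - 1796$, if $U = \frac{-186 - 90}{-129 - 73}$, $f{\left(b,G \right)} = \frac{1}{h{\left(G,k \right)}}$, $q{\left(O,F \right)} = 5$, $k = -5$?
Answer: $- \frac{362861}{202} \approx -1796.3$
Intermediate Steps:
$f{\left(b,G \right)} = - \frac{1}{4}$ ($f{\left(b,G \right)} = \frac{1}{-4} = - \frac{1}{4}$)
$U = \frac{138}{101}$ ($U = - \frac{276}{-202} = \left(-276\right) \left(- \frac{1}{202}\right) = \frac{138}{101} \approx 1.3663$)
$U f{\left(1,q{\left(-3,-4 \right)} \right)} - 1796 = \frac{138}{101} \left(- \frac{1}{4}\right) - 1796 = - \frac{69}{202} - 1796 = - \frac{362861}{202}$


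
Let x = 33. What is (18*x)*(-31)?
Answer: -18414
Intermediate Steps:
(18*x)*(-31) = (18*33)*(-31) = 594*(-31) = -18414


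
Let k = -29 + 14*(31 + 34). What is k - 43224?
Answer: -42343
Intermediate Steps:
k = 881 (k = -29 + 14*65 = -29 + 910 = 881)
k - 43224 = 881 - 43224 = -42343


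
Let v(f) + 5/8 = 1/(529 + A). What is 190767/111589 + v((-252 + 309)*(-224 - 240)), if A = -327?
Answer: 98233647/90163912 ≈ 1.0895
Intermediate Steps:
v(f) = -501/808 (v(f) = -5/8 + 1/(529 - 327) = -5/8 + 1/202 = -501/808)
190767/111589 + v((-252 + 309)*(-224 - 240)) = 190767/111589 - 501/808 = 98233647/90163912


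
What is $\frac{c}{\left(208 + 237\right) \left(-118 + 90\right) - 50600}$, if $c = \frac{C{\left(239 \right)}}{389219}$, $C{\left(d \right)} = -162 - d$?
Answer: $\frac{401}{24544150140} \approx 1.6338 \cdot 10^{-8}$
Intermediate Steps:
$c = - \frac{401}{389219}$ ($c = \frac{-162 - 239}{389219} = \left(-162 - 239\right) \frac{1}{389219} = \left(-401\right) \frac{1}{389219} = - \frac{401}{389219} \approx -0.0010303$)
$\frac{c}{\left(208 + 237\right) \left(-118 + 90\right) - 50600} = - \frac{401}{389219 \left(\left(208 + 237\right) \left(-118 + 90\right) - 50600\right)} = - \frac{401}{389219 \left(445 \left(-28\right) - 50600\right)} = - \frac{401}{389219 \left(-12460 - 50600\right)} = - \frac{401}{389219 \left(-63060\right)} = \left(- \frac{401}{389219}\right) \left(- \frac{1}{63060}\right) = \frac{401}{24544150140}$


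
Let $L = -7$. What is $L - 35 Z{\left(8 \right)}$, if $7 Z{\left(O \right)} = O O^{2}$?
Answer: $-2567$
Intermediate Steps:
$Z{\left(O \right)} = \frac{O^{3}}{7}$ ($Z{\left(O \right)} = \frac{O O^{2}}{7} = \frac{O^{3}}{7}$)
$L - 35 Z{\left(8 \right)} = -7 - 35 \frac{8^{3}}{7} = -7 - 35 \cdot \frac{1}{7} \cdot 512 = -7 - 2560 = -2567$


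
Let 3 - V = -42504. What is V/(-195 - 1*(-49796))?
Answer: 42507/49601 ≈ 0.85698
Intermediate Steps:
V = 42507 (V = 3 - 1*(-42504) = 3 + 42504 = 42507)
V/(-195 - 1*(-49796)) = 42507/(-195 - 1*(-49796)) = 42507/(-195 + 49796) = 42507/49601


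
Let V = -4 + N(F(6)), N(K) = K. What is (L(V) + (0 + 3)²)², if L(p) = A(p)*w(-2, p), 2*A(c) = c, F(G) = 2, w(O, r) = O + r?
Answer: 169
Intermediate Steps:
A(c) = c/2
V = -2 (V = -4 + 2 = -2)
L(p) = p*(-2 + p)/2 (L(p) = (p/2)*(-2 + p) = p*(-2 + p)/2)
(L(V) + (0 + 3)²)² = ((½)*(-2)*(-2 - 2) + (0 + 3)²)² = ((½)*(-2)*(-4) + 3²)² = (4 + 9)² = 13² = 169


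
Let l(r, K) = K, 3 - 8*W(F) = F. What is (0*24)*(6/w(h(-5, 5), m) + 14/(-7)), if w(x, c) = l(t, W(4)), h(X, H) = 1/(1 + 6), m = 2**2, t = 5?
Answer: 0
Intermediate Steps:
W(F) = 3/8 - F/8
m = 4
h(X, H) = 1/7
w(x, c) = -1/8 (w(x, c) = 3/8 - 1/8*4 = 3/8 - 1/2 = -1/8)
(0*24)*(6/w(h(-5, 5), m) + 14/(-7)) = (0*24)*(6/(-1/8) + 14/(-7)) = 0*(6*(-8) + 14*(-1/7)) = 0*(-48 - 2) = 0*(-50) = 0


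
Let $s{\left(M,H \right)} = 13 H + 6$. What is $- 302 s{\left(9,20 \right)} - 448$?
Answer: $-80780$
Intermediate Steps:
$s{\left(M,H \right)} = 6 + 13 H$
$- 302 s{\left(9,20 \right)} - 448 = - 302 \left(6 + 13 \cdot 20\right) - 448 = - 302 \left(6 + 260\right) - 448 = \left(-302\right) 266 - 448 = -80332 - 448 = -80780$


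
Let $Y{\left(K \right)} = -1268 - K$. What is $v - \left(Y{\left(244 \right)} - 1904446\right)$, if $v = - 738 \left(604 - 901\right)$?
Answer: $2125144$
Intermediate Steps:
$v = 219186$ ($v = \left(-738\right) \left(-297\right) = 219186$)
$v - \left(Y{\left(244 \right)} - 1904446\right) = 219186 - \left(\left(-1268 - 244\right) - 1904446\right) = 219186 - \left(-1512 - 1904446\right) = 219186 - -1905958 = 219186 + 1905958 = 2125144$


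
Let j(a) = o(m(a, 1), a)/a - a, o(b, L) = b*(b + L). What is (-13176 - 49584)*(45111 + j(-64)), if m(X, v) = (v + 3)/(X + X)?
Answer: -23225803061595/8192 ≈ -2.8352e+9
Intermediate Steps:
m(X, v) = (3 + v)/(2*X) (m(X, v) = (3 + v)/((2*X)) = (3 + v)*(1/(2*X)) = (3 + v)/(2*X))
o(b, L) = b*(L + b)
j(a) = -a + 2*(a + 2/a)/a**2 (j(a) = (((3 + 1)/(2*a))*(a + (3 + 1)/(2*a)))/a - a = (((1/2)*4/a)*(a + (1/2)*4/a))/a - a = ((2/a)*(a + 2/a))/a - a = (2*(a + 2/a)/a)/a - a = 2*(a + 2/a)/a**2 - a = -a + 2*(a + 2/a)/a**2)
(-13176 - 49584)*(45111 + j(-64)) = (-13176 - 49584)*(45111 + (-1*(-64) + 2/(-64) + 4/(-64)**3)) = -62760*(45111 + (64 + 2*(-1/64) + 4*(-1/262144))) = -62760*(45111 + (64 - 1/32 - 1/65536)) = -62760*(45111 + 4192255/65536) = -62760*2960586751/65536 = -23225803061595/8192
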